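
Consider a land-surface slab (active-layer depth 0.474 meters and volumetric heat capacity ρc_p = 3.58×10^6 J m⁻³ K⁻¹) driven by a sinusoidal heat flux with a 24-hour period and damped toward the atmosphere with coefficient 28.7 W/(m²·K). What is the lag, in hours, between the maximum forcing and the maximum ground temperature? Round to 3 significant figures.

Areal heat capacity C = ρc_p × D = 3.58×10^6 × 0.474 = 1.70×10^6 J m⁻² K⁻¹.
ω = 2π / 86400 s = 7.27×10^-5 s⁻¹.
Phase lag φ = arctan(Cω/λ) = arctan(123/28.7) = 1.34 rad.
Time lag = φ / ω = 1.34 / 7.27×10^-5 = 18500 s = 5.13 hours.

5.13 hours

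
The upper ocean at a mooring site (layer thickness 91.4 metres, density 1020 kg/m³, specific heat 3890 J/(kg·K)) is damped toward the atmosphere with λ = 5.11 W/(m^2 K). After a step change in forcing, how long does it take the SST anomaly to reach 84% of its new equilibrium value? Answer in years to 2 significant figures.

4.1 years

Areal heat capacity C = ρ c_p D = 1020 × 3890 × 91.4 = 3.63×10^8 J/(m²·K).
τ = C / λ = 3.63×10^8 / 5.11 = 7.10×10^7 s.
Fraction reached: 1 − e^(−t/τ) = 0.84 ⇒ t = −τ ln(1 − 0.84) = τ × 1.83.
t = 1.30×10^8 s = 4.12 years.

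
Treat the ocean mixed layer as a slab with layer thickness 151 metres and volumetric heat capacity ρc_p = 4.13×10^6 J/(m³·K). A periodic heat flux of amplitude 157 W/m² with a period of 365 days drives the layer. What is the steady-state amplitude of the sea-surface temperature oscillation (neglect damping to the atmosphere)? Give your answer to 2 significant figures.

1.3 K

Areal heat capacity C = ρc_p × D = 4.13×10^6 × 151 = 6.24×10^8 J m⁻² K⁻¹.
Angular frequency ω = 2π / T = 2π / 3.15×10^7 s = 1.99×10^-7 s⁻¹.
Cω = 6.24×10^8 × 1.99×10^-7 = 124 W/(m²·K).
Amplitude A = F₀ / (Cω) = 157 / 124 = 1.26 K.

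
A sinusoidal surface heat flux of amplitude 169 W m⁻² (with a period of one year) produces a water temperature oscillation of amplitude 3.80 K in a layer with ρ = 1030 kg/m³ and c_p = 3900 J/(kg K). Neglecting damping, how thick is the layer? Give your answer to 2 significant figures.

56 m

ω = 2π / 3.15×10^7 s = 1.99×10^-7 s⁻¹.
Required C = F₀ / (A ω) = 169 / (3.80 × 1.99×10^-7) = 2.23×10^8 J/(m²·K).
D = C / (ρ c_p) = 2.23×10^8 / (1030 × 3900) = 55.6 m.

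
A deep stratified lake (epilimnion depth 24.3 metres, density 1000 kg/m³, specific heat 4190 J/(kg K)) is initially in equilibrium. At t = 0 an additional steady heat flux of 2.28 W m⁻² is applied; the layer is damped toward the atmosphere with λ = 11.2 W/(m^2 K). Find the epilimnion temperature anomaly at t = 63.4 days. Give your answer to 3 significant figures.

Areal heat capacity C = ρ c_p D = 1000 × 4190 × 24.3 = 1.02×10^8 J/(m^2 K).
τ = C / λ = 1.02×10^8 / 11.2 = 9.09×10^6 s.
Equilibrium anomaly ΔT_eq = F / λ = 2.28 / 11.2 = 0.204 K.
t = 63.4 days = 5.48×10^6 s, so t/τ = 0.603.
ΔT(t) = ΔT_eq (1 − e^(−t/τ)) = 0.204 × (1 − e^−0.603) = 0.0921 K.

0.0921 K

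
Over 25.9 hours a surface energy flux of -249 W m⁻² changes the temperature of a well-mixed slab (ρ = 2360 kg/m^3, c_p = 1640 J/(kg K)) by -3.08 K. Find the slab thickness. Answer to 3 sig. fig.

1.95 m

Heat input Q = F Δt = -249 × 93200 s = -2.32×10^7 J/m².
Required areal heat capacity C = Q / ΔT = 7.54×10^6 J/(m²·K).
Depth D = C / (ρ c_p) = 7.54×10^6 / (2360 × 1640) = 1.95 m.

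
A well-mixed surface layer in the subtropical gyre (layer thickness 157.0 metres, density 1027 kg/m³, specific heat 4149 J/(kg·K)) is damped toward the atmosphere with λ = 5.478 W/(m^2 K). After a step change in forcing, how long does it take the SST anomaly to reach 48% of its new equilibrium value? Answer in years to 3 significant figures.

Areal heat capacity C = ρ c_p D = 1027 × 4149 × 157.0 = 6.69×10^8 J m⁻² K⁻¹.
τ = C / λ = 6.69×10^8 / 5.478 = 1.22×10^8 s.
Fraction reached: 1 − e^(−t/τ) = 0.48 ⇒ t = −τ ln(1 − 0.48) = τ × 0.654.
t = 7.99×10^7 s = 2.53 years.

2.53 years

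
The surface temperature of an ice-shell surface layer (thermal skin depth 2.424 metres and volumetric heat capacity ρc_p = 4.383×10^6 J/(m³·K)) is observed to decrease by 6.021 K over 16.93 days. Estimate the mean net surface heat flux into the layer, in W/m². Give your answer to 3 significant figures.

Areal heat capacity C = ρc_p × D = 4.383×10^6 × 2.424 = 1.06×10^7 J m⁻² K⁻¹.
Required heat per unit area: Q = C ΔT = 1.06×10^7 × -6.021 = -6.40×10^7 J/m².
Flux F = Q / Δt = -6.40×10^7 / 1.46×10^6 s = -43.7 W/m².

-43.7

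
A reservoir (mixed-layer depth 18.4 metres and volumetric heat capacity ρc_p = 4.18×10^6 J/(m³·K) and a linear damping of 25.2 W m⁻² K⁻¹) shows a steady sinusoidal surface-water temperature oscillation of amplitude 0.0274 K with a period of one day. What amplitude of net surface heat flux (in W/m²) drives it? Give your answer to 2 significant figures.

150

Areal heat capacity C = ρc_p × D = 4.18×10^6 × 18.4 = 7.69×10^7 J m⁻² K⁻¹.
ω = 2π / 86400 s = 7.27×10^-5 s⁻¹.
√((Cω)² + λ²) = √((5590)² + 25.2²) = 5590 W/(m²·K).
F₀ = A × √((Cω)²+λ²) = 0.0274 × 5590 = 153 W/m².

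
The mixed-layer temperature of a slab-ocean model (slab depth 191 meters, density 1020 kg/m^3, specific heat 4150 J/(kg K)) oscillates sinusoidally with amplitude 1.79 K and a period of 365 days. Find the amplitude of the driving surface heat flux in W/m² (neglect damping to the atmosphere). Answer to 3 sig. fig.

288

Areal heat capacity C = ρ c_p D = 1020 × 4150 × 191 = 8.09×10^8 J/(m²·K).
ω = 2π / 3.15×10^7 s = 1.99×10^-7 s⁻¹.
Cω = 8.09×10^8 × 1.99×10^-7 = 161 W/(m²·K).
F₀ = A × Cω = 1.79 × 161 = 288 W/m².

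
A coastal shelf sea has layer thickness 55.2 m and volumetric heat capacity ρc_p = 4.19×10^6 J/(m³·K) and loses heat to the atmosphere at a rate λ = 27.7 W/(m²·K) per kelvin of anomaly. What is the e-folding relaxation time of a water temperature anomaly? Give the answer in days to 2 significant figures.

Areal heat capacity C = ρc_p × D = 4.19×10^6 × 55.2 = 2.31×10^8 J/(m²·K).
Relaxation time τ = C / λ = 2.31×10^8 / 27.7 = 8.35×10^6 s.
In days: 8.35×10^6 s / (86400 s/day) = 96.6 days.

97 days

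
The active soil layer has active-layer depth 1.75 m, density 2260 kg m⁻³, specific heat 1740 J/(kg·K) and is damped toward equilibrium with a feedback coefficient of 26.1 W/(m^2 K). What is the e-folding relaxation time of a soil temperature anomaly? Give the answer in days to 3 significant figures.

Areal heat capacity C = ρ c_p D = 2260 × 1740 × 1.75 = 6.88×10^6 J/(m^2 K).
Relaxation time τ = C / λ = 6.88×10^6 / 26.1 = 2.64×10^5 s.
In days: 2.64×10^5 s / (86400 s/day) = 3.05 days.

3.05 days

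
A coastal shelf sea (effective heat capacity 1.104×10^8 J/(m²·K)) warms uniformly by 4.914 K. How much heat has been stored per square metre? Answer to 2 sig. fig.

Areal heat capacity C = 1.104×10^8 J/(m²·K) (given).
ΔQ = C ΔT = 1.10×10^8 × 4.914 = 5.43×10^8 J/m².

5.4×10^8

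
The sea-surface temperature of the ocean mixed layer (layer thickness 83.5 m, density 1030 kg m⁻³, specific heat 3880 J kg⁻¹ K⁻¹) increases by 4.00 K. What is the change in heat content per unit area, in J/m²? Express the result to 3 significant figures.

Areal heat capacity C = ρ c_p D = 1030 × 3880 × 83.5 = 3.34×10^8 J/(m²·K).
ΔQ = C ΔT = 3.34×10^8 × 4.00 = 1.33×10^9 J/m².

1.33×10^9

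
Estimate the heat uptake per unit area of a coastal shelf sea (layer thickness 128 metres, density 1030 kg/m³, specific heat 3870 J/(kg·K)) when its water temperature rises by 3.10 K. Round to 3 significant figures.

1.58×10^9

Areal heat capacity C = ρ c_p D = 1030 × 3870 × 128 = 5.10×10^8 J m⁻² K⁻¹.
ΔQ = C ΔT = 5.10×10^8 × 3.10 = 1.58×10^9 J/m².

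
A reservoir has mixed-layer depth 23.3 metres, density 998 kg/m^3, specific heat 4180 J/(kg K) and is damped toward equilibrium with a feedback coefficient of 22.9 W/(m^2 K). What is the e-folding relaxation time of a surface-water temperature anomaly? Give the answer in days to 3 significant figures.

Areal heat capacity C = ρ c_p D = 998 × 4180 × 23.3 = 9.72×10^7 J m⁻² K⁻¹.
Relaxation time τ = C / λ = 9.72×10^7 / 22.9 = 4.24×10^6 s.
In days: 4.24×10^6 s / (86400 s/day) = 49.1 days.

49.1 days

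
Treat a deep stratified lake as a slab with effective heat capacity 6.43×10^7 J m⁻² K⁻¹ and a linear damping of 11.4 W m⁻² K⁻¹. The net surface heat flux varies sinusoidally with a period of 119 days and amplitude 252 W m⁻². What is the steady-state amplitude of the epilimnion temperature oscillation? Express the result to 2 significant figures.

6.2 K

Areal heat capacity C = 6.43×10^7 J m⁻² K⁻¹ (given).
Angular frequency ω = 2π / T = 2π / 1.03×10^7 s = 6.11×10^-7 s⁻¹.
√((Cω)² + λ²) = √((39.3)² + 11.4²) = 40.9 W/(m²·K).
Amplitude A = F₀ / √((Cω)²+λ²) = 252 / 40.9 = 6.16 K.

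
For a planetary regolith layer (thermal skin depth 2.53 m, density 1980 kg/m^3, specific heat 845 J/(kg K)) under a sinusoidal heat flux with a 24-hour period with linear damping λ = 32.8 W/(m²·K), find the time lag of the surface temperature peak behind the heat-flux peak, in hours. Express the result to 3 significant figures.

Areal heat capacity C = ρ c_p D = 1980 × 845 × 2.53 = 4.23×10^6 J m⁻² K⁻¹.
ω = 2π / 86400 s = 7.27×10^-5 s⁻¹.
Phase lag φ = arctan(Cω/λ) = arctan(308/32.8) = 1.46 rad.
Time lag = φ / ω = 1.46 / 7.27×10^-5 = 20100 s = 5.59 hours.

5.59 hours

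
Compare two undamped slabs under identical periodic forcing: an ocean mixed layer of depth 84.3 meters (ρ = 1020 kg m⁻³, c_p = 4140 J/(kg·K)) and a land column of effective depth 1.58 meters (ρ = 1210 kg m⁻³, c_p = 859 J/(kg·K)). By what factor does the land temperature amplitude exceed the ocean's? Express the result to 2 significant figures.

C_ocean = 1020 × 4140 × 84.3 = 3.56×10^8 J/(m²·K).
C_land = 1210 × 859 × 1.58 = 1.64×10^6 J/(m²·K).
Undamped amplitude ∝ 1/C, so A_land/A_ocean = C_ocean/C_land = 217.

220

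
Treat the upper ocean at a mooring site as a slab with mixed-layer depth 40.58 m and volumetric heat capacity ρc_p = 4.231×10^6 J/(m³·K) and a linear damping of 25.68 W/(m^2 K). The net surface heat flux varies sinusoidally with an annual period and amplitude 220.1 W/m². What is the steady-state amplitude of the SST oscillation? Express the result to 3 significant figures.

Areal heat capacity C = ρc_p × D = 4.231×10^6 × 40.58 = 1.72×10^8 J/(m²·K).
Angular frequency ω = 2π / T = 2π / 3.15×10^7 s = 1.99×10^-7 s⁻¹.
√((Cω)² + λ²) = √((34.2)² + 25.68²) = 42.8 W/(m²·K).
Amplitude A = F₀ / √((Cω)²+λ²) = 220.1 / 42.8 = 5.15 K.

5.15 K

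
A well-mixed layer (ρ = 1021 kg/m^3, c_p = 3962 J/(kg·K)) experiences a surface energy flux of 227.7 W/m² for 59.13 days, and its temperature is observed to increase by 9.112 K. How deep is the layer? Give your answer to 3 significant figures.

31.6 m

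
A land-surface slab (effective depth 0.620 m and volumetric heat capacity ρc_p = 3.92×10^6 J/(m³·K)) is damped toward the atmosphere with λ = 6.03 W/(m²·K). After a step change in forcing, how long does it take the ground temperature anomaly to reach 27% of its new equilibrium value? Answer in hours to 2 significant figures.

35 hours

Areal heat capacity C = ρc_p × D = 3.92×10^6 × 0.620 = 2.43×10^6 J m⁻² K⁻¹.
τ = C / λ = 2.43×10^6 / 6.03 = 4.03×10^5 s.
Fraction reached: 1 − e^(−t/τ) = 0.27 ⇒ t = −τ ln(1 − 0.27) = τ × 0.315.
t = 1.27×10^5 s = 35.2 hours.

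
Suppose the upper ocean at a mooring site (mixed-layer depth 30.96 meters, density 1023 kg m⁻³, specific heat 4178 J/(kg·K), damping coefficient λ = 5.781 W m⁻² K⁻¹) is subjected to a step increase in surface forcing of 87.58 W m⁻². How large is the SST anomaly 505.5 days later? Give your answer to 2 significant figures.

13 K

Areal heat capacity C = ρ c_p D = 1023 × 4178 × 30.96 = 1.32×10^8 J/(m²·K).
τ = C / λ = 1.32×10^8 / 5.781 = 2.29×10^7 s.
Equilibrium anomaly ΔT_eq = F / λ = 87.58 / 5.781 = 15.1 K.
t = 505.5 days = 4.37×10^7 s, so t/τ = 1.91.
ΔT(t) = ΔT_eq (1 − e^(−t/τ)) = 15.1 × (1 − e^−1.91) = 12.9 K.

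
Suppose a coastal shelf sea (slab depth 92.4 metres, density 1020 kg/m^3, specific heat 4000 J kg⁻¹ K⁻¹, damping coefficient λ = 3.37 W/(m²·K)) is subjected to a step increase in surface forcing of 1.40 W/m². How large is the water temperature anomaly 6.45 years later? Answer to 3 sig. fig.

Areal heat capacity C = ρ c_p D = 1020 × 4000 × 92.4 = 3.77×10^8 J/(m²·K).
τ = C / λ = 3.77×10^8 / 3.37 = 1.12×10^8 s.
Equilibrium anomaly ΔT_eq = F / λ = 1.40 / 3.37 = 0.415 K.
t = 6.45 years = 2.04×10^8 s, so t/τ = 1.82.
ΔT(t) = ΔT_eq (1 − e^(−t/τ)) = 0.415 × (1 − e^−1.82) = 0.348 K.

0.348 K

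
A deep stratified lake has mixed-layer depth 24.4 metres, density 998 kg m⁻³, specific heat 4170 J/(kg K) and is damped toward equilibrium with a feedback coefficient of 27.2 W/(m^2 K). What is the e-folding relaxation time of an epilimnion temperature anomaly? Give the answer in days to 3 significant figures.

43.2 days

Areal heat capacity C = ρ c_p D = 998 × 4170 × 24.4 = 1.02×10^8 J/(m²·K).
Relaxation time τ = C / λ = 1.02×10^8 / 27.2 = 3.73×10^6 s.
In days: 3.73×10^6 s / (86400 s/day) = 43.2 days.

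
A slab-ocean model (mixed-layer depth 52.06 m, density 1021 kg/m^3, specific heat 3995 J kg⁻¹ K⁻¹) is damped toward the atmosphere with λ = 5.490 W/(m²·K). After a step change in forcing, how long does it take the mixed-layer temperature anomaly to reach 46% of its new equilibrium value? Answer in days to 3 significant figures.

276 days

Areal heat capacity C = ρ c_p D = 1021 × 3995 × 52.06 = 2.12×10^8 J m⁻² K⁻¹.
τ = C / λ = 2.12×10^8 / 5.490 = 3.87×10^7 s.
Fraction reached: 1 − e^(−t/τ) = 0.46 ⇒ t = −τ ln(1 − 0.46) = τ × 0.616.
t = 2.38×10^7 s = 276 days.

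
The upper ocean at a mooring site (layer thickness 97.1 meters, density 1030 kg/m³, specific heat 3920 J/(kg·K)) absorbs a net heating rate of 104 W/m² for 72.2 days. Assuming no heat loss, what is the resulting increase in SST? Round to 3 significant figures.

1.65 K

Areal heat capacity C = ρ c_p D = 1030 × 3920 × 97.1 = 3.92×10^8 J/(m²·K).
Net heat input Q = F Δt = 104 × (72.2 days × 86400 s/day) = 6.49×10^8 J/m².
ΔT = Q / C = 6.49×10^8 / 3.92×10^8 = 1.65 K.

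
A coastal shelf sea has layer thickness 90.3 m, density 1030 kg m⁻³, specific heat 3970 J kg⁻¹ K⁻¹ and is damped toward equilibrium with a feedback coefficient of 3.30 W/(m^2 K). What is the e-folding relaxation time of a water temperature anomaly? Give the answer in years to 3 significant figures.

3.55 years

Areal heat capacity C = ρ c_p D = 1030 × 3970 × 90.3 = 3.69×10^8 J/(m^2 K).
Relaxation time τ = C / λ = 3.69×10^8 / 3.30 = 1.12×10^8 s.
In years: 1.12×10^8 s / (3.156×10^7 s/year) = 3.55 years.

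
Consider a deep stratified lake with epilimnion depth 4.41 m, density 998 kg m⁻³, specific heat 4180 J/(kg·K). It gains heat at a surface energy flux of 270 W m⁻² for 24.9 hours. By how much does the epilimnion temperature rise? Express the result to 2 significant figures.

1.3 K

Areal heat capacity C = ρ c_p D = 998 × 4180 × 4.41 = 1.84×10^7 J/(m²·K).
Net heat input Q = F Δt = 270 × (24.9 hours × 3600 s/hour) = 2.42×10^7 J/m².
ΔT = Q / C = 2.42×10^7 / 1.84×10^7 = 1.32 K.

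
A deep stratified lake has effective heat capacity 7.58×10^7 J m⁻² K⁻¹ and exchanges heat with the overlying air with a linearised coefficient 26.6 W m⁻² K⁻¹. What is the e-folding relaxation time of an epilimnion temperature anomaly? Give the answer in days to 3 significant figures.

Areal heat capacity C = 7.58×10^7 J m⁻² K⁻¹ (given).
Relaxation time τ = C / λ = 7.58×10^7 / 26.6 = 2.85×10^6 s.
In days: 2.85×10^6 s / (86400 s/day) = 33.0 days.

33.0 days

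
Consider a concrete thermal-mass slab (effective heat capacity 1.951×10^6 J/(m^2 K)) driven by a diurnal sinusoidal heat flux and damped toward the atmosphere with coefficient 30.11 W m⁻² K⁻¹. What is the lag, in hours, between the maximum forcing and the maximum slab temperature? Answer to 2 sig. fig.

5.2 hours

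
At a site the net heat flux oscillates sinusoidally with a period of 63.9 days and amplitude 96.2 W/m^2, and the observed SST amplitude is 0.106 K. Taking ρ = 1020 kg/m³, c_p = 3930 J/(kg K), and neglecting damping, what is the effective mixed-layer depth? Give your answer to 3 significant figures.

199 m

ω = 2π / 5.52×10^6 s = 1.14×10^-6 s⁻¹.
Required C = F₀ / (A ω) = 96.2 / (0.106 × 1.14×10^-6) = 7.97×10^8 J/(m²·K).
D = C / (ρ c_p) = 7.97×10^8 / (1020 × 3930) = 199 m.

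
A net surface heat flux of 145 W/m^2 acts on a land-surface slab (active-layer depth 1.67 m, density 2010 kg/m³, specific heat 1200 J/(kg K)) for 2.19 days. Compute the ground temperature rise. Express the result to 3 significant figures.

6.81 K

Areal heat capacity C = ρ c_p D = 2010 × 1200 × 1.67 = 4.03×10^6 J m⁻² K⁻¹.
Net heat input Q = F Δt = 145 × (2.19 days × 86400 s/day) = 2.74×10^7 J/m².
ΔT = Q / C = 2.74×10^7 / 4.03×10^6 = 6.81 K.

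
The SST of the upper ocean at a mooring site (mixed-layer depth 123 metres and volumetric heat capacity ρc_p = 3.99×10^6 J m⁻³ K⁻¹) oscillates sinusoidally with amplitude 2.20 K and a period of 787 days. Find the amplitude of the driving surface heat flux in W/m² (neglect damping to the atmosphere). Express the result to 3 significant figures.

99.8

Areal heat capacity C = ρc_p × D = 3.99×10^6 × 123 = 4.91×10^8 J/(m²·K).
ω = 2π / 6.80×10^7 s = 9.24×10^-8 s⁻¹.
Cω = 4.91×10^8 × 9.24×10^-8 = 45.3 W/(m²·K).
F₀ = A × Cω = 2.20 × 45.3 = 99.8 W/m².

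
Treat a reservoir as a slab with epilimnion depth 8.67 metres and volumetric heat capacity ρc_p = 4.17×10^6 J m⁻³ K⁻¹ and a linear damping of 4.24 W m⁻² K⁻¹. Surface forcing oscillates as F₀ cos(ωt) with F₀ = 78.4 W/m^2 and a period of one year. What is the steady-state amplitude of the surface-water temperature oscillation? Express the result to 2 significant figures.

Areal heat capacity C = ρc_p × D = 4.17×10^6 × 8.67 = 3.62×10^7 J/(m^2 K).
Angular frequency ω = 2π / T = 2π / 3.15×10^7 s = 1.99×10^-7 s⁻¹.
√((Cω)² + λ²) = √((7.20)² + 4.24²) = 8.36 W/(m²·K).
Amplitude A = F₀ / √((Cω)²+λ²) = 78.4 / 8.36 = 9.38 K.

9.4 K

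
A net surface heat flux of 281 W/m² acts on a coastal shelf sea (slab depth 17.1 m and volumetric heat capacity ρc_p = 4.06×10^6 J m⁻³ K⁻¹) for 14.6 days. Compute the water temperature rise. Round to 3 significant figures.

5.11 K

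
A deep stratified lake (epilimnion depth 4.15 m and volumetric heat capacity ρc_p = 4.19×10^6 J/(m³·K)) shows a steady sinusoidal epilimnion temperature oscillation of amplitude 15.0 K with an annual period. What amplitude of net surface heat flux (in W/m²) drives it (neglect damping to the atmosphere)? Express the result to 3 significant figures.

52.0

Areal heat capacity C = ρc_p × D = 4.19×10^6 × 4.15 = 1.74×10^7 J/(m²·K).
ω = 2π / 3.15×10^7 s = 1.99×10^-7 s⁻¹.
Cω = 1.74×10^7 × 1.99×10^-7 = 3.46 W/(m²·K).
F₀ = A × Cω = 15.0 × 3.46 = 52.0 W/m².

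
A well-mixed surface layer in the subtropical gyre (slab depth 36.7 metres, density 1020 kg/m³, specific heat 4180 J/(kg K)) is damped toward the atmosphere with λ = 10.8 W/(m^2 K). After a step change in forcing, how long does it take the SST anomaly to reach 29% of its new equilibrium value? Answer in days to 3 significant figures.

Areal heat capacity C = ρ c_p D = 1020 × 4180 × 36.7 = 1.56×10^8 J m⁻² K⁻¹.
τ = C / λ = 1.56×10^8 / 10.8 = 1.45×10^7 s.
Fraction reached: 1 − e^(−t/τ) = 0.29 ⇒ t = −τ ln(1 − 0.29) = τ × 0.342.
t = 4.96×10^6 s = 57.4 days.

57.4 days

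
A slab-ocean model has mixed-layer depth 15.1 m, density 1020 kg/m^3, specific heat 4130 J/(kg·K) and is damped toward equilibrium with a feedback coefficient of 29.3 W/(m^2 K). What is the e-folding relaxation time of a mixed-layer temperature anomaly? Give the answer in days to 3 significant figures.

25.1 days

Areal heat capacity C = ρ c_p D = 1020 × 4130 × 15.1 = 6.36×10^7 J m⁻² K⁻¹.
Relaxation time τ = C / λ = 6.36×10^7 / 29.3 = 2.17×10^6 s.
In days: 2.17×10^6 s / (86400 s/day) = 25.1 days.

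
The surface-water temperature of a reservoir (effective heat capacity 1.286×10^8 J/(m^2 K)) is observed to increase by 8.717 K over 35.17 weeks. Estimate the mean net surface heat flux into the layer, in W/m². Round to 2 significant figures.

Areal heat capacity C = 1.286×10^8 J/(m^2 K) (given).
Required heat per unit area: Q = C ΔT = 1.29×10^8 × 8.717 = 1.12×10^9 J/m².
Flux F = Q / Δt = 1.12×10^9 / 2.13×10^7 s = 52.7 W/m².

53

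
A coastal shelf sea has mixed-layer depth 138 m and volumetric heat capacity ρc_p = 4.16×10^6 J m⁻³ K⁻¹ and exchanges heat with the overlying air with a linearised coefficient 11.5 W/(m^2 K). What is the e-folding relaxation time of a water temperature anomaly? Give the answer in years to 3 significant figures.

1.58 years

Areal heat capacity C = ρc_p × D = 4.16×10^6 × 138 = 5.74×10^8 J/(m²·K).
Relaxation time τ = C / λ = 5.74×10^8 / 11.5 = 4.99×10^7 s.
In years: 4.99×10^7 s / (3.156×10^7 s/year) = 1.58 years.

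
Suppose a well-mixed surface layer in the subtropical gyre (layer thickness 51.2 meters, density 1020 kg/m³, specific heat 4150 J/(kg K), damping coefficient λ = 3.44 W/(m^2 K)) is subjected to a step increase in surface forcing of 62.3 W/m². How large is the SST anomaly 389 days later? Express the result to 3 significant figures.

Areal heat capacity C = ρ c_p D = 1020 × 4150 × 51.2 = 2.17×10^8 J/(m^2 K).
τ = C / λ = 2.17×10^8 / 3.44 = 6.30×10^7 s.
Equilibrium anomaly ΔT_eq = F / λ = 62.3 / 3.44 = 18.1 K.
t = 389 days = 3.36×10^7 s, so t/τ = 0.533.
ΔT(t) = ΔT_eq (1 − e^(−t/τ)) = 18.1 × (1 − e^−0.533) = 7.49 K.

7.49 K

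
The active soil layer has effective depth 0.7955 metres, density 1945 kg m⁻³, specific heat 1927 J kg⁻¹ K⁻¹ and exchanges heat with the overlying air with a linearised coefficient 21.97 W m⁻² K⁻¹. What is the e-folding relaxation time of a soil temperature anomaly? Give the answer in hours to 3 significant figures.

Areal heat capacity C = ρ c_p D = 1945 × 1927 × 0.7955 = 2.98×10^6 J/(m^2 K).
Relaxation time τ = C / λ = 2.98×10^6 / 21.97 = 1.36×10^5 s.
In hours: 1.36×10^5 s / (3600 s/hour) = 37.7 hours.

37.7 hours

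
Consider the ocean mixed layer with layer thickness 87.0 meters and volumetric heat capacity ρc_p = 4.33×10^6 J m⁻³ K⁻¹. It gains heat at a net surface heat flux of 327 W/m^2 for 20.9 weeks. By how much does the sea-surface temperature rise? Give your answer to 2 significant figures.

Areal heat capacity C = ρc_p × D = 4.33×10^6 × 87.0 = 3.77×10^8 J m⁻² K⁻¹.
Net heat input Q = F Δt = 327 × (20.9 weeks × 6.048×10^5 s/week) = 4.13×10^9 J/m².
ΔT = Q / C = 4.13×10^9 / 3.77×10^8 = 11.0 K.

11 K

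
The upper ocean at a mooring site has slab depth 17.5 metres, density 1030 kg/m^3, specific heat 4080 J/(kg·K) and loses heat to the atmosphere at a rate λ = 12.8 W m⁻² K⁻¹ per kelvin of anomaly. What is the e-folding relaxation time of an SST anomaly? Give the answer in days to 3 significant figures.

66.5 days

Areal heat capacity C = ρ c_p D = 1030 × 4080 × 17.5 = 7.35×10^7 J/(m^2 K).
Relaxation time τ = C / λ = 7.35×10^7 / 12.8 = 5.75×10^6 s.
In days: 5.75×10^6 s / (86400 s/day) = 66.5 days.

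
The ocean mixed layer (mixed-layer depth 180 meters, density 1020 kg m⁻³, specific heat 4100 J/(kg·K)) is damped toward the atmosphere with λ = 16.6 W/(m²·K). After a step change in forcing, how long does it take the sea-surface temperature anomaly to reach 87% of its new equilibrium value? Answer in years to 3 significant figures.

Areal heat capacity C = ρ c_p D = 1020 × 4100 × 180 = 7.53×10^8 J m⁻² K⁻¹.
τ = C / λ = 7.53×10^8 / 16.6 = 4.53×10^7 s.
Fraction reached: 1 − e^(−t/τ) = 0.87 ⇒ t = −τ ln(1 − 0.87) = τ × 2.04.
t = 9.25×10^7 s = 2.93 years.

2.93 years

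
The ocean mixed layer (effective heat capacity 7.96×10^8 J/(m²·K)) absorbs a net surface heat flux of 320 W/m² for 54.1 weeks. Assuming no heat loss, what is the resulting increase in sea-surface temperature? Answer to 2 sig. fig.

13 K

Areal heat capacity C = 7.96×10^8 J/(m²·K) (given).
Net heat input Q = F Δt = 320 × (54.1 weeks × 6.048×10^5 s/week) = 1.05×10^10 J/m².
ΔT = Q / C = 1.05×10^10 / 7.96×10^8 = 13.2 K.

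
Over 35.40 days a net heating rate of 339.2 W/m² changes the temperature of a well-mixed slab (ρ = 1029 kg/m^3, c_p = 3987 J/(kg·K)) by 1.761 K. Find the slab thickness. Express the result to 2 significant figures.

Heat input Q = F Δt = 339.2 × 3.06×10^6 s = 1.04×10^9 J/m².
Required areal heat capacity C = Q / ΔT = 5.89×10^8 J/(m²·K).
Depth D = C / (ρ c_p) = 5.89×10^8 / (1029 × 3987) = 144 m.

140 m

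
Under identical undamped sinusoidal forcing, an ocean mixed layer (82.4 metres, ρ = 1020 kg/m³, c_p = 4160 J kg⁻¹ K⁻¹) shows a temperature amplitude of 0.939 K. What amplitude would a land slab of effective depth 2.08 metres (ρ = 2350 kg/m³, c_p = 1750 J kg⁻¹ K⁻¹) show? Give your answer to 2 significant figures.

38 K

C_ocean = 3.50×10^8 J/(m²·K); C_land = 8.55×10^6 J/(m²·K).
A ∝ 1/C ⇒ A_land = A_ocean × C_ocean/C_land = 0.939 × 40.9 = 38.4 K.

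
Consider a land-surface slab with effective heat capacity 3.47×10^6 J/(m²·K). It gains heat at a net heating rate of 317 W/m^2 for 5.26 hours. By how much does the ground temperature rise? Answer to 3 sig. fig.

Areal heat capacity C = 3.47×10^6 J/(m²·K) (given).
Net heat input Q = F Δt = 317 × (5.26 hours × 3600 s/hour) = 6.00×10^6 J/m².
ΔT = Q / C = 6.00×10^6 / 3.47×10^6 = 1.73 K.

1.73 K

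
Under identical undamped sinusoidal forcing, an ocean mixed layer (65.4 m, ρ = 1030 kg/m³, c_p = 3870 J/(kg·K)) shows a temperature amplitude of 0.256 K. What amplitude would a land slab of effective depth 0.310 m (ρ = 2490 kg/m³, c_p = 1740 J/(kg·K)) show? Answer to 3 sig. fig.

49.7 K

C_ocean = 2.61×10^8 J/(m²·K); C_land = 1.34×10^6 J/(m²·K).
A ∝ 1/C ⇒ A_land = A_ocean × C_ocean/C_land = 0.256 × 194 = 49.7 K.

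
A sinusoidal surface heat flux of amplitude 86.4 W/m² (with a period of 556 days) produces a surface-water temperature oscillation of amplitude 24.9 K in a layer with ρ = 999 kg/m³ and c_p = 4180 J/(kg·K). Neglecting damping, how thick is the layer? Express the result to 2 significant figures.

6.4 m

ω = 2π / 4.80×10^7 s = 1.31×10^-7 s⁻¹.
Required C = F₀ / (A ω) = 86.4 / (24.9 × 1.31×10^-7) = 2.65×10^7 J/(m²·K).
D = C / (ρ c_p) = 2.65×10^7 / (999 × 4180) = 6.35 m.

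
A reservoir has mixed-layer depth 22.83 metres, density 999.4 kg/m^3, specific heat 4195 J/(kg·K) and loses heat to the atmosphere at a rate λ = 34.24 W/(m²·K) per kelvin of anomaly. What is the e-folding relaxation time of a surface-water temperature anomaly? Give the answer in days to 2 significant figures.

Areal heat capacity C = ρ c_p D = 999.4 × 4195 × 22.83 = 9.57×10^7 J/(m^2 K).
Relaxation time τ = C / λ = 9.57×10^7 / 34.24 = 2.80×10^6 s.
In days: 2.80×10^6 s / (86400 s/day) = 32.4 days.

32 days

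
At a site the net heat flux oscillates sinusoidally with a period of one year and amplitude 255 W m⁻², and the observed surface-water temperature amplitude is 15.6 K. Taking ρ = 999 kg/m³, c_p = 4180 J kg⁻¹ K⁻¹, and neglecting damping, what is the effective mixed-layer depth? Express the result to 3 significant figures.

19.6 m

ω = 2π / 3.15×10^7 s = 1.99×10^-7 s⁻¹.
Required C = F₀ / (A ω) = 255 / (15.6 × 1.99×10^-7) = 8.20×10^7 J/(m²·K).
D = C / (ρ c_p) = 8.20×10^7 / (999 × 4180) = 19.6 m.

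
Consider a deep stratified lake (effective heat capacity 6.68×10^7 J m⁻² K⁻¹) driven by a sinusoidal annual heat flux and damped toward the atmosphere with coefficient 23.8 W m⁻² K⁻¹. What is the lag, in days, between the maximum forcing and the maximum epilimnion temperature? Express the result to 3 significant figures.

Areal heat capacity C = 6.68×10^7 J m⁻² K⁻¹ (given).
ω = 2π / 3.15×10^7 s = 1.99×10^-7 s⁻¹.
Phase lag φ = arctan(Cω/λ) = arctan(13.3/23.8) = 0.510 rad.
Time lag = φ / ω = 0.510 / 1.99×10^-7 = 2.56×10^6 s = 29.6 days.

29.6 days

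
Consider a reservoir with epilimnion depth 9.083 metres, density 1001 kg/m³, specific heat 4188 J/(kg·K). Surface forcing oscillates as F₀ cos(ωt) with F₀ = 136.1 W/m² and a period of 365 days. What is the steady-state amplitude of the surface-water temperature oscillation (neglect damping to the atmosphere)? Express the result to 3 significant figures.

Areal heat capacity C = ρ c_p D = 1001 × 4188 × 9.083 = 3.81×10^7 J m⁻² K⁻¹.
Angular frequency ω = 2π / T = 2π / 3.15×10^7 s = 1.99×10^-7 s⁻¹.
Cω = 3.81×10^7 × 1.99×10^-7 = 7.59 W/(m²·K).
Amplitude A = F₀ / (Cω) = 136.1 / 7.59 = 17.9 K.

17.9 K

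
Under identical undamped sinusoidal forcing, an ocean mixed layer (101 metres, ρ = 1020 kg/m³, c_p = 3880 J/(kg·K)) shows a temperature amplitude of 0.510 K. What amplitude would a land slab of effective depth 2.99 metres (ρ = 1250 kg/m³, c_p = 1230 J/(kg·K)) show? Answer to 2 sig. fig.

C_ocean = 4.00×10^8 J/(m²·K); C_land = 4.60×10^6 J/(m²·K).
A ∝ 1/C ⇒ A_land = A_ocean × C_ocean/C_land = 0.510 × 86.9 = 44.3 K.

44 K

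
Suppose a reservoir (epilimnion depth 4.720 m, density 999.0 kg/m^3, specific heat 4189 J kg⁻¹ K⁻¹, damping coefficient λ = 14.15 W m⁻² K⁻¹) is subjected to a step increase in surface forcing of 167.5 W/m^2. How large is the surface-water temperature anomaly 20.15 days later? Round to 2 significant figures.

8.4 K

Areal heat capacity C = ρ c_p D = 999.0 × 4189 × 4.720 = 1.98×10^7 J/(m²·K).
τ = C / λ = 1.98×10^7 / 14.15 = 1.40×10^6 s.
Equilibrium anomaly ΔT_eq = F / λ = 167.5 / 14.15 = 11.8 K.
t = 20.15 days = 1.74×10^6 s, so t/τ = 1.25.
ΔT(t) = ΔT_eq (1 − e^(−t/τ)) = 11.8 × (1 − e^−1.25) = 8.44 K.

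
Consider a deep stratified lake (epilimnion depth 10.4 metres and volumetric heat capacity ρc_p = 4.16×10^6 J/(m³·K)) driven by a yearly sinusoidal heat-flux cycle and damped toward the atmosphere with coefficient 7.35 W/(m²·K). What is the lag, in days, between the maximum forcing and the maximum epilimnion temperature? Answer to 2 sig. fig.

50 days

Areal heat capacity C = ρc_p × D = 4.16×10^6 × 10.4 = 4.33×10^7 J/(m²·K).
ω = 2π / 3.15×10^7 s = 1.99×10^-7 s⁻¹.
Phase lag φ = arctan(Cω/λ) = arctan(8.62/7.35) = 0.865 rad.
Time lag = φ / ω = 0.865 / 1.99×10^-7 = 4.34×10^6 s = 50.2 days.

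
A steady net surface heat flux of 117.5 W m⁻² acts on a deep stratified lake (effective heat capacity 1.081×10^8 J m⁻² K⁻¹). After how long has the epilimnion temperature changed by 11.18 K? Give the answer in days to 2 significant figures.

Areal heat capacity C = 1.081×10^8 J m⁻² K⁻¹ (given).
Time required: Δt = C ΔT / F = 1.08×10^8 × 11.18 / 117.5 = 1.03×10^7 s.
In days: 1.03×10^7 s / (86400 s/day) = 119 days.

120 days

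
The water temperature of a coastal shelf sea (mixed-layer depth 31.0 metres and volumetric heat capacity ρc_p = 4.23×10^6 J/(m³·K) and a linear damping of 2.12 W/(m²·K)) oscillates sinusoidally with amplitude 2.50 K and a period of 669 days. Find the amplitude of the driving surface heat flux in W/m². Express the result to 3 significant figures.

Areal heat capacity C = ρc_p × D = 4.23×10^6 × 31.0 = 1.31×10^8 J/(m²·K).
ω = 2π / 5.78×10^7 s = 1.09×10^-7 s⁻¹.
√((Cω)² + λ²) = √((14.3)² + 2.12²) = 14.4 W/(m²·K).
F₀ = A × √((Cω)²+λ²) = 2.50 × 14.4 = 36.0 W/m².

36.0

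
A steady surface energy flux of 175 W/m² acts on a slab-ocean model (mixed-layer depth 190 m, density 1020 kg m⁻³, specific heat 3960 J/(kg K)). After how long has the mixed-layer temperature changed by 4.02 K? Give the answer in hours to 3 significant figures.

4900 hours

Areal heat capacity C = ρ c_p D = 1020 × 3960 × 190 = 7.67×10^8 J/(m^2 K).
Time required: Δt = C ΔT / F = 7.67×10^8 × 4.02 / 175 = 1.76×10^7 s.
In hours: 1.76×10^7 s / (3600 s/hour) = 4900 hours.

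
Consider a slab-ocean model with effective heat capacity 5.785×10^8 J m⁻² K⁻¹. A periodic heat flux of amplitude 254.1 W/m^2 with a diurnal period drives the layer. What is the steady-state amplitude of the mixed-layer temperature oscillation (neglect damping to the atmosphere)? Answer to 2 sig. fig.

0.0060 K

Areal heat capacity C = 5.785×10^8 J m⁻² K⁻¹ (given).
Angular frequency ω = 2π / T = 2π / 86400 s = 7.27×10^-5 s⁻¹.
Cω = 5.78×10^8 × 7.27×10^-5 = 42100 W/(m²·K).
Amplitude A = F₀ / (Cω) = 254.1 / 42100 = 0.00604 K.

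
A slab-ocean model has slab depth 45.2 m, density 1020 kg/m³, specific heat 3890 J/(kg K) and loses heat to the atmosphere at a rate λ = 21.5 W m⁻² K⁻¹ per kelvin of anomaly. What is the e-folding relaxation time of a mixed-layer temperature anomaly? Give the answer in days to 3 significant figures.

96.5 days

Areal heat capacity C = ρ c_p D = 1020 × 3890 × 45.2 = 1.79×10^8 J/(m^2 K).
Relaxation time τ = C / λ = 1.79×10^8 / 21.5 = 8.34×10^6 s.
In days: 8.34×10^6 s / (86400 s/day) = 96.5 days.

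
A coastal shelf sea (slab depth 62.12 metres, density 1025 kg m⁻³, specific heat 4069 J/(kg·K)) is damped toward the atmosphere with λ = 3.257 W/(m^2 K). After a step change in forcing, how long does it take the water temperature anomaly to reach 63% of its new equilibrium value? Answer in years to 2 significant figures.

2.5 years

Areal heat capacity C = ρ c_p D = 1025 × 4069 × 62.12 = 2.59×10^8 J/(m²·K).
τ = C / λ = 2.59×10^8 / 3.257 = 7.95×10^7 s.
Fraction reached: 1 − e^(−t/τ) = 0.63 ⇒ t = −τ ln(1 − 0.63) = τ × 0.994.
t = 7.91×10^7 s = 2.51 years.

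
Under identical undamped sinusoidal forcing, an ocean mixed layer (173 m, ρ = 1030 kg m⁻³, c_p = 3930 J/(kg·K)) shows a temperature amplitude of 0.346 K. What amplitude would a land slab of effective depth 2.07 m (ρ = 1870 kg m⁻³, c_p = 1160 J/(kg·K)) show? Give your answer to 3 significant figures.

54.0 K

C_ocean = 7.00×10^8 J/(m²·K); C_land = 4.49×10^6 J/(m²·K).
A ∝ 1/C ⇒ A_land = A_ocean × C_ocean/C_land = 0.346 × 156 = 54.0 K.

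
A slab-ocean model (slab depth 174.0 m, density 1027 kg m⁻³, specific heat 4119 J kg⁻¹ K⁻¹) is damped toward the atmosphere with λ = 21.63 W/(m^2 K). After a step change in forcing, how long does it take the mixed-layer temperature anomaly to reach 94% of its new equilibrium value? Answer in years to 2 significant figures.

3.0 years

Areal heat capacity C = ρ c_p D = 1027 × 4119 × 174.0 = 7.36×10^8 J/(m^2 K).
τ = C / λ = 7.36×10^8 / 21.63 = 3.40×10^7 s.
Fraction reached: 1 − e^(−t/τ) = 0.94 ⇒ t = −τ ln(1 − 0.94) = τ × 2.81.
t = 9.57×10^7 s = 3.03 years.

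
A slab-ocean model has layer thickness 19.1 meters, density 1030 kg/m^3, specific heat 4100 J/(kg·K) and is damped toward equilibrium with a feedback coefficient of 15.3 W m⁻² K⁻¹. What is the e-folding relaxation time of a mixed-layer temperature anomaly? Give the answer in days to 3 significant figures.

Areal heat capacity C = ρ c_p D = 1030 × 4100 × 19.1 = 8.07×10^7 J/(m^2 K).
Relaxation time τ = C / λ = 8.07×10^7 / 15.3 = 5.27×10^6 s.
In days: 5.27×10^6 s / (86400 s/day) = 61.0 days.

61.0 days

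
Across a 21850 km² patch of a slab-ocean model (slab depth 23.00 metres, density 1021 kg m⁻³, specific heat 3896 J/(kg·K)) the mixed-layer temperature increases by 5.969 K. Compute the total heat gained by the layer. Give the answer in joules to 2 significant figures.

1.2×10^19 J

Areal heat capacity C = ρ c_p D = 1021 × 3896 × 23.00 = 9.15×10^7 J/(m^2 K).
Heat per unit area: q = C ΔT = 9.15×10^7 × 5.969 = 5.46×10^8 J/m².
Total heat: Q = q × A = 5.46×10^8 × (21850 × 10⁶ m²) = 1.19×10^19 J.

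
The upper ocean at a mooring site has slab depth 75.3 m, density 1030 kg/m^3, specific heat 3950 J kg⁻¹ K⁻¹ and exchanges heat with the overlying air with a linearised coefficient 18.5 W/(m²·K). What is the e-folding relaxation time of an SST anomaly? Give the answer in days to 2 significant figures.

Areal heat capacity C = ρ c_p D = 1030 × 3950 × 75.3 = 3.06×10^8 J m⁻² K⁻¹.
Relaxation time τ = C / λ = 3.06×10^8 / 18.5 = 1.66×10^7 s.
In days: 1.66×10^7 s / (86400 s/day) = 192 days.

190 days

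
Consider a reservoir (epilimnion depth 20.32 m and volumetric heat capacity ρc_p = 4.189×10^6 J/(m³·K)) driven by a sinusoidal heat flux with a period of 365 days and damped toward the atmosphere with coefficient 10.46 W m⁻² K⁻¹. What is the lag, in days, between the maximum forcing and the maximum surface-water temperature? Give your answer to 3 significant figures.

59.1 days

Areal heat capacity C = ρc_p × D = 4.189×10^6 × 20.32 = 8.51×10^7 J/(m²·K).
ω = 2π / 3.15×10^7 s = 1.99×10^-7 s⁻¹.
Phase lag φ = arctan(Cω/λ) = arctan(17.0/10.46) = 1.02 rad.
Time lag = φ / ω = 1.02 / 1.99×10^-7 = 5.11×10^6 s = 59.1 days.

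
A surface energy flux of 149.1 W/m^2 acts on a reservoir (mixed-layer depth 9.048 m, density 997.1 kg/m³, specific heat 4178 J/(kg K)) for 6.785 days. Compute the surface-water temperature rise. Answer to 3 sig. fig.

2.32 K

Areal heat capacity C = ρ c_p D = 997.1 × 4178 × 9.048 = 3.77×10^7 J/(m^2 K).
Net heat input Q = F Δt = 149.1 × (6.785 days × 86400 s/day) = 8.74×10^7 J/m².
ΔT = Q / C = 8.74×10^7 / 3.77×10^7 = 2.32 K.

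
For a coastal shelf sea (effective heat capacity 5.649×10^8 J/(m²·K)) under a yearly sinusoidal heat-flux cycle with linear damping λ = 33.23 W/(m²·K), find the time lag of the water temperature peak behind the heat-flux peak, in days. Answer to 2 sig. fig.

Areal heat capacity C = 5.649×10^8 J/(m²·K) (given).
ω = 2π / 3.15×10^7 s = 1.99×10^-7 s⁻¹.
Phase lag φ = arctan(Cω/λ) = arctan(113/33.23) = 1.28 rad.
Time lag = φ / ω = 1.28 / 1.99×10^-7 = 6.44×10^6 s = 74.6 days.

75 days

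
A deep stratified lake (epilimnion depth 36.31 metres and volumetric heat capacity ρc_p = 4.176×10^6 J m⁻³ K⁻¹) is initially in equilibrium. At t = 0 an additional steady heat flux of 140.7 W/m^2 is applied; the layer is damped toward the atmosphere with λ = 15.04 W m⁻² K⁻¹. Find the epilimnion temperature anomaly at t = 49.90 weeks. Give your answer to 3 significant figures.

8.89 K

Areal heat capacity C = ρc_p × D = 4.176×10^6 × 36.31 = 1.52×10^8 J/(m²·K).
τ = C / λ = 1.52×10^8 / 15.04 = 1.01×10^7 s.
Equilibrium anomaly ΔT_eq = F / λ = 140.7 / 15.04 = 9.36 K.
t = 49.90 weeks = 3.02×10^7 s, so t/τ = 2.99.
ΔT(t) = ΔT_eq (1 − e^(−t/τ)) = 9.36 × (1 − e^−2.99) = 8.89 K.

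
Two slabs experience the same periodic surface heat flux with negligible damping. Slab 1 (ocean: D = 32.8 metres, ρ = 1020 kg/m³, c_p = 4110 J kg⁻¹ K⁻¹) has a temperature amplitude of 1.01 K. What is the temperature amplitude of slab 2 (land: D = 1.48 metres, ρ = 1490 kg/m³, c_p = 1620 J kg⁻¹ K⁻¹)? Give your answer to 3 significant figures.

C_ocean = 1.38×10^8 J/(m²·K); C_land = 3.57×10^6 J/(m²·K).
A ∝ 1/C ⇒ A_land = A_ocean × C_ocean/C_land = 1.01 × 38.5 = 38.9 K.

38.9 K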